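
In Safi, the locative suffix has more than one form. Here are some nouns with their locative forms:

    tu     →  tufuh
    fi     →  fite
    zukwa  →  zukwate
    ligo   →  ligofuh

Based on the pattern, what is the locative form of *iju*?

The alternation tracks the last vowel of the stem — -fuh when the last vowel of the stem is a rounded vowel (*tu*, *ligo*); -te when the last vowel of the stem is an unrounded vowel (*fi*, *zukwa*).
The last vowel of *iju* is /u/, which is a rounded vowel, so the suffix is -fuh, giving *ijufuh*.

ijufuh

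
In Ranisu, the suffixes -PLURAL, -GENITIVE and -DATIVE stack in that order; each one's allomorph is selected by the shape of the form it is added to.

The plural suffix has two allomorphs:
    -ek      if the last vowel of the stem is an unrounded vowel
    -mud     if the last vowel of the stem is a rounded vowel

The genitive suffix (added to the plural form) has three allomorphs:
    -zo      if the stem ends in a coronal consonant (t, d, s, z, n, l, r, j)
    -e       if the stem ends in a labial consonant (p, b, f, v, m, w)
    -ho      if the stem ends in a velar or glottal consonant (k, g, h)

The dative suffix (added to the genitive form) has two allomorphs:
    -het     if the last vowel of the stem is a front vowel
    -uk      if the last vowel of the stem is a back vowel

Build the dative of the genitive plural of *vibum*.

vibummudzouk

The last vowel of *vibum* is /u/, which is a rounded vowel, so the plural suffix is -mud, giving *vibummud*.
The plural form *vibummud* — final consonant /d/ (coronal) → -zo → *vibummudzo*.
The genitive form *vibummudzo*: last vowel = /o/, a back vowel → -uk → *vibummudzouk*.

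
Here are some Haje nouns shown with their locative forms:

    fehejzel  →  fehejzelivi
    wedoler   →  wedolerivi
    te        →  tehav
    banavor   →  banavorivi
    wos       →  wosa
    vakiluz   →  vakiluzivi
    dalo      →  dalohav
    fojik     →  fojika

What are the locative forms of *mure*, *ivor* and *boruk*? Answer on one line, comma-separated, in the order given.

The suffix is conditioned by the final sound: -a when the stem ends in a voiceless consonant (*wos*, *fojik*); -ivi when the stem ends in a voiced consonant (*fehejzel*, *wedoler*, *banavor*, *vakiluz*); -hav when the stem ends in a vowel (*te*, *dalo*).
*mure* — final sound /e/ (a vowel) → -hav → *murehav*.
The final sound of *ivor* is /r/, which is a voiced consonant, so the suffix is -ivi, giving *ivorivi*.
*boruk* — final sound /k/ (a voiceless consonant) → -a → *boruka*.

murehav, ivorivi, boruka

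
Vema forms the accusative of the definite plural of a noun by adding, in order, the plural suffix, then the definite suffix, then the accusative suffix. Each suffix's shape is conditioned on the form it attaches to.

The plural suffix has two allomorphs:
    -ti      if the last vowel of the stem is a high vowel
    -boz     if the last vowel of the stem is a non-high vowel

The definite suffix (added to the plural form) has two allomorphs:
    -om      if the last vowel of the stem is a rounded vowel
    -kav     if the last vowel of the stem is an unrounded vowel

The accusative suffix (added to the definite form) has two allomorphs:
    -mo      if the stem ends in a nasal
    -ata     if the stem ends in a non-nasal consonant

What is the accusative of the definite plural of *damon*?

damonbozommo

*damon*: last vowel = /o/, a non-high vowel → -boz → *damonboz*.
The plural form *damonboz* — last vowel /o/ (a rounded vowel) → -om → *damonbozom*.
The final consonant of the definite form *damonbozom* is /m/, which is a nasal, so the accusative suffix is -mo, giving *damonbozommo*.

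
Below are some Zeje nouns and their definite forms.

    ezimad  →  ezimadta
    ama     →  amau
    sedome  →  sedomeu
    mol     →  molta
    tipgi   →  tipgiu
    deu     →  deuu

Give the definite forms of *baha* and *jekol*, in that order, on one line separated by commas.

Looking at the final sound of each stem: -ta when the stem ends in a consonant (*ezimad*, *mol*); -u when the stem ends in a vowel (*ama*, *sedome*, *tipgi*, *deu*).
The final sound of *baha* is /a/, which is a vowel, so the suffix is -u, giving *bahau*.
*jekol*: final sound = /l/, a consonant → -ta → *jekolta*.

bahau, jekolta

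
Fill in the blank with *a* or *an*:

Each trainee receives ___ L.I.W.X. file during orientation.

an

The indefinite article is chosen by the initial *sound* of the following word, not its spelling.
The initialism *L.I.W.X.* is read letter by letter; the first letter, L, is pronounced /ɛl/, which begins with a vowel sound.
So the article is *an*: Each trainee receives an L.I.W.X. file during orientation.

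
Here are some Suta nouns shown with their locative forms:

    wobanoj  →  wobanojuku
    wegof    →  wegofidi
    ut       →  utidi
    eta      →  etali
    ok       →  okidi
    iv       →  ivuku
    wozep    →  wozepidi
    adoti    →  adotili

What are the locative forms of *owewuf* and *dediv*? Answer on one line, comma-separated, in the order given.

owewufidi, dedivuku

The pattern is voicing of the final sound: -idi when the stem ends in a voiceless consonant (*wegof*, *ut*, *ok*, *wozep*); -uku when the stem ends in a voiced consonant (*wobanoj*, *iv*); -li when the stem ends in a vowel (*eta*, *adoti*).
*owewuf*: final sound = /f/, a voiceless consonant → -idi → *owewufidi*.
*dediv* — final sound /v/ (a voiced consonant) → -uku → *dedivuku*.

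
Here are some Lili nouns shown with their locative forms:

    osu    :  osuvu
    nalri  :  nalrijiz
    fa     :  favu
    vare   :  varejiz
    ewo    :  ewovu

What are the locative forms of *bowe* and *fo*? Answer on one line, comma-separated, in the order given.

bowejiz, fovu

Looking at the last vowel of each stem: -jiz when the last vowel of the stem is a front vowel (*nalri*, *vare*); -vu when the last vowel of the stem is a back vowel (*osu*, *fa*, *ewo*).
*bowe* — last vowel /e/ (a front vowel) → -jiz → *bowejiz*.
The last vowel of *fo* is /o/, which is a back vowel, so the suffix is -vu, giving *fovu*.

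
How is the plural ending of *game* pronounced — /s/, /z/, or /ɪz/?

The stem *game* ends in a voiced non-sibilant sound.
The plural suffix surfaces as /ɪz/ after sibilants, /s/ after other voiceless consonants, and /z/ after other voiced sounds.
So the plural -s on *game* is pronounced /z/.

/z/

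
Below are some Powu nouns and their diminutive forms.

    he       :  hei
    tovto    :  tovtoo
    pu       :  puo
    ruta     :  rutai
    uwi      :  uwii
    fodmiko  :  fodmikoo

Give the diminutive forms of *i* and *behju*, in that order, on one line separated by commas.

The suffix is conditioned by the last vowel: -o when the last vowel of the stem is a rounded vowel (*tovto*, *pu*, *fodmiko*); -i when the last vowel of the stem is an unrounded vowel (*he*, *ruta*, *uwi*).
*i*: last vowel = /i/, an unrounded vowel → -i → *ii*.
Since the last vowel of *behju* is /u/ (a rounded vowel), it takes -o, giving *behjuo*.

ii, behjuo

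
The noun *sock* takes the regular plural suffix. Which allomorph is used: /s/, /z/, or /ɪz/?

/s/

The stem *sock* ends in a voiceless non-sibilant consonant.
The plural suffix surfaces as /ɪz/ after sibilants, /s/ after other voiceless consonants, and /z/ after other voiced sounds.
So the plural -s on *sock* is pronounced /s/.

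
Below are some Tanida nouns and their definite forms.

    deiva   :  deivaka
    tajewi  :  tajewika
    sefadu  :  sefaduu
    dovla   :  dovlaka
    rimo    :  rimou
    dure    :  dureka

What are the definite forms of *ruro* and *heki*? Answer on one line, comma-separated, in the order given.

The suffix is conditioned by the last vowel: -u when the last vowel of the stem is a rounded vowel (*sefadu*, *rimo*); -ka when the last vowel of the stem is an unrounded vowel (*deiva*, *tajewi*, *dovla*, *dure*).
*ruro* — last vowel /o/ (a rounded vowel) → -u → *rurou*.
The last vowel of *heki* is /i/, which is an unrounded vowel, so the suffix is -ka, giving *hekika*.

rurou, hekika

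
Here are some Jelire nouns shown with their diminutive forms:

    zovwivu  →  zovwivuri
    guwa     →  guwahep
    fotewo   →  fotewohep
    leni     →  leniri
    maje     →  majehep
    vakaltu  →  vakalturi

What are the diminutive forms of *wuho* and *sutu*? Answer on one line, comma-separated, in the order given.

wuhohep, suturi

The pattern is height harmony: -ri when the last vowel of the stem is a high vowel (*zovwivu*, *leni*, *vakaltu*); -hep when the last vowel of the stem is a non-high vowel (*guwa*, *fotewo*, *maje*).
*wuho*: last vowel = /o/, a non-high vowel → -hep → *wuhohep*.
*sutu*: last vowel = /u/, a high vowel → -ri → *suturi*.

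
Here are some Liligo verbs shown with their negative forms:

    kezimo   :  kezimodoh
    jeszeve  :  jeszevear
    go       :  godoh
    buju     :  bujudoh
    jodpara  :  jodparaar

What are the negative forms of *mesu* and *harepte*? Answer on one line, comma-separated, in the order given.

Looking at the last vowel of each stem: -doh when the last vowel of the stem is a rounded vowel (*kezimo*, *go*, *buju*); -ar when the last vowel of the stem is an unrounded vowel (*jeszeve*, *jodpara*).
*mesu* — last vowel /u/ (a rounded vowel) → -doh → *mesudoh*.
Since the last vowel of *harepte* is /e/ (an unrounded vowel), it takes -ar, giving *hareptear*.

mesudoh, hareptear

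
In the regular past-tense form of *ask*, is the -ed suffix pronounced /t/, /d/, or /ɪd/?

The stem *ask* ends in a voiceless consonant other than /t/.
The -ed suffix is realized as /ɪd/ after /t, d/; as /t/ after other voiceless consonants; and as /d/ after other voiced sounds.
So -ed on *ask* is pronounced /t/.

/t/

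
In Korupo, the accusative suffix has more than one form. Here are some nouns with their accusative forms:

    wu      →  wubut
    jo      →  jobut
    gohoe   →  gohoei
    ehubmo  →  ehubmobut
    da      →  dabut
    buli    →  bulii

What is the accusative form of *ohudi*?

The pattern is front/back vowel harmony: -i when the last vowel of the stem is a front vowel (*gohoe*, *buli*); -but when the last vowel of the stem is a back vowel (*wu*, *jo*, *ehubmo*, *da*).
*ohudi* — last vowel /i/ (a front vowel) → -i → *ohudii*.

ohudii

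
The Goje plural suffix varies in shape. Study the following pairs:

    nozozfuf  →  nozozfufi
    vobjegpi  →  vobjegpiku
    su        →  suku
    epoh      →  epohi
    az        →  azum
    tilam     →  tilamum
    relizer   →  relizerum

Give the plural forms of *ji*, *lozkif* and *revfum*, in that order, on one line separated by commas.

jiku, lozkifi, revfumum

The suffix is conditioned by the final sound: -i when the stem ends in a voiceless consonant (*nozozfuf*, *epoh*); -um when the stem ends in a voiced consonant (*az*, *tilam*, *relizer*); -ku when the stem ends in a vowel (*vobjegpi*, *su*).
*ji* — final sound /i/ (a vowel) → -ku → *jiku*.
The final sound of *lozkif* is /f/, which is a voiceless consonant, so the suffix is -i, giving *lozkifi*.
*revfum*: final sound = /m/, a voiced consonant → -um → *revfumum*.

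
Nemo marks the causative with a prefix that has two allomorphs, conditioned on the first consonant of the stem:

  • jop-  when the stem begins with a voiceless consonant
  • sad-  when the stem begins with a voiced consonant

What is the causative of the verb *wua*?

sadwua

*wua*: first consonant = /w/, voiced → sad- → *sadwua*.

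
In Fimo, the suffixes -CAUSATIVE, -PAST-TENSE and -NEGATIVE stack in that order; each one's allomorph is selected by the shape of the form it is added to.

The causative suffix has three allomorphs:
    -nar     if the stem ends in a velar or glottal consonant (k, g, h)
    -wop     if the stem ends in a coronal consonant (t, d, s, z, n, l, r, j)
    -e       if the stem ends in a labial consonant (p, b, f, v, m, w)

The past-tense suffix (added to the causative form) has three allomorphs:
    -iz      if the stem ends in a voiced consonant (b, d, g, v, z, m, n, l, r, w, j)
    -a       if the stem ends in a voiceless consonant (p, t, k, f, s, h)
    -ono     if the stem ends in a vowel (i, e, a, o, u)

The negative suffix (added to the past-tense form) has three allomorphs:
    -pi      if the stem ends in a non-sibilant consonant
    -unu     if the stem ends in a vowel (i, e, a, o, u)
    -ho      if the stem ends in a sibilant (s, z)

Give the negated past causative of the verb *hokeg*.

hokegnarizho

*hokeg*: final consonant = /g/, velar/glottal → -nar → *hokegnar*.
Since the final sound of the causative form *hokegnar* is /r/ (a voiced consonant), it takes -iz, giving *hokegnariz*.
The final sound of the past-tense form *hokegnariz* is /z/, which is a sibilant, so the negative suffix is -ho, giving *hokegnarizho*.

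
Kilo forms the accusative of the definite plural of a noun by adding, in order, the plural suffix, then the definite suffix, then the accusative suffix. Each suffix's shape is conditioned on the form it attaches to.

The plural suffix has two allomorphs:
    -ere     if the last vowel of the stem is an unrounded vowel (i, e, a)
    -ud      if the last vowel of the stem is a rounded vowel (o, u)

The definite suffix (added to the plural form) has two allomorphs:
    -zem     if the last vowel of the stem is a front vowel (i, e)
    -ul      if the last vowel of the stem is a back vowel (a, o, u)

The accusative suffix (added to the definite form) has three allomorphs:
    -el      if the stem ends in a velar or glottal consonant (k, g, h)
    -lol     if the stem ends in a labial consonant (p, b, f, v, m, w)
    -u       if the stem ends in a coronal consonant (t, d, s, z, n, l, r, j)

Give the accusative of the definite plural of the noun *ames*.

*ames* — last vowel /e/ (an unrounded vowel) → -ere → *amesere*.
The last vowel of the plural form *amesere* is /e/, which is a front vowel, so the definite suffix is -zem, giving *ameserezem*.
The final consonant of the definite form *ameserezem* is /m/, which is labial, so the accusative suffix is -lol, giving *ameserezemlol*.

ameserezemlol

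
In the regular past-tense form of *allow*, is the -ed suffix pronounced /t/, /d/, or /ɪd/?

/d/

The stem *allow* ends in a voiced sound other than /d/.
The -ed suffix is realized as /ɪd/ after /t, d/; as /t/ after other voiceless consonants; and as /d/ after other voiced sounds.
So -ed on *allow* is pronounced /d/.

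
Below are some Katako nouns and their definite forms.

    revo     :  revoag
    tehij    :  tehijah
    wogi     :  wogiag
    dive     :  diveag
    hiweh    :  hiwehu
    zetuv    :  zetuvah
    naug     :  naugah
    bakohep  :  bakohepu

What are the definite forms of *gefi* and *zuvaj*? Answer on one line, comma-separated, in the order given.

gefiag, zuvajah

The alternation tracks the final sound of the stem — -u when the stem ends in a voiceless consonant (*hiweh*, *bakohep*); -ah when the stem ends in a voiced consonant (*tehij*, *zetuv*, *naug*); -ag when the stem ends in a vowel (*revo*, *wogi*, *dive*).
*gefi* — final sound /i/ (a vowel) → -ag → *gefiag*.
The final sound of *zuvaj* is /j/, which is a voiced consonant, so the suffix is -ah, giving *zuvajah*.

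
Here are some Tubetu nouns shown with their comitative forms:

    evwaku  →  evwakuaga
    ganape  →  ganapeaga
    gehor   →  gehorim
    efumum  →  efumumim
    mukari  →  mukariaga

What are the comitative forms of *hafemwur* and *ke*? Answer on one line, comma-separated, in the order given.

The suffix is conditioned by the final sound: -im when the stem ends in a consonant (*gehor*, *efumum*); -aga when the stem ends in a vowel (*evwaku*, *ganape*, *mukari*).
*hafemwur*: final sound = /r/, a consonant → -im → *hafemwurim*.
Since the final sound of *ke* is /e/ (a vowel), it takes -aga, giving *keaga*.

hafemwurim, keaga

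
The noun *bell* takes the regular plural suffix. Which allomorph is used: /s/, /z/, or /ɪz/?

/z/

The stem *bell* ends in a voiced non-sibilant sound.
The plural suffix surfaces as /ɪz/ after sibilants, /s/ after other voiceless consonants, and /z/ after other voiced sounds.
So the plural -s on *bell* is pronounced /z/.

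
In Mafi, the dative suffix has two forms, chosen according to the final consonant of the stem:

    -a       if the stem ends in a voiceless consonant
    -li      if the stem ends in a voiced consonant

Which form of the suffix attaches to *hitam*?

*hitam*: final consonant = /m/, voiced → -li.

-li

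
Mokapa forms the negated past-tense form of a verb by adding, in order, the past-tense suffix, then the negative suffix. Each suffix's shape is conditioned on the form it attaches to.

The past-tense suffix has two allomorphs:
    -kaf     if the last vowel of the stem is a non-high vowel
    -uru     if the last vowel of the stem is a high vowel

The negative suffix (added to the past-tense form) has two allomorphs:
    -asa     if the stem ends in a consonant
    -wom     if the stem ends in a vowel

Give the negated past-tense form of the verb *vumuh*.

*vumuh* — last vowel /u/ (a high vowel) → -uru → *vumuhuru*.
The final sound of the past-tense form *vumuhuru* is /u/, which is a vowel, so the negative suffix is -wom, giving *vumuhuruwom*.

vumuhuruwom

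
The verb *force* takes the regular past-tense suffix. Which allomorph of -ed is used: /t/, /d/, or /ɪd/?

The stem *force* ends in a voiceless consonant other than /t/.
The -ed suffix is realized as /ɪd/ after /t, d/; as /t/ after other voiceless consonants; and as /d/ after other voiced sounds.
So -ed on *force* is pronounced /t/.

/t/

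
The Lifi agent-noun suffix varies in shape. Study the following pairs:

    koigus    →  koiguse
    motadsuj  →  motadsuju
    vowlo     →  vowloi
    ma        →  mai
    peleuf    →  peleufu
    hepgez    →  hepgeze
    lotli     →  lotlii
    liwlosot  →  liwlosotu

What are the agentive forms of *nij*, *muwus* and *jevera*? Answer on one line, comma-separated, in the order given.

The pattern is sibilance of the final sound: -e when the stem ends in a sibilant (*koigus*, *hepgez*); -u when the stem ends in a non-sibilant consonant (*motadsuj*, *peleuf*, *liwlosot*); -i when the stem ends in a vowel (*vowlo*, *ma*, *lotli*).
The final sound of *nij* is /j/, which is a non-sibilant consonant, so the suffix is -u, giving *niju*.
*muwus* — final sound /s/ (a sibilant) → -e → *muwuse*.
The final sound of *jevera* is /a/, which is a vowel, so the suffix is -i, giving *jeverai*.

niju, muwuse, jeverai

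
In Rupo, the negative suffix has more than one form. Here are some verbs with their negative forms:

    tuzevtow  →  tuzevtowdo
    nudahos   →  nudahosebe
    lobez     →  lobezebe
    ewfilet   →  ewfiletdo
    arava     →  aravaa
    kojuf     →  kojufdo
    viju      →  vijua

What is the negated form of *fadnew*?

Looking at the final sound of each stem: -ebe when the stem ends in a sibilant (*nudahos*, *lobez*); -do when the stem ends in a non-sibilant consonant (*tuzevtow*, *ewfilet*, *kojuf*); -a when the stem ends in a vowel (*arava*, *viju*).
*fadnew*: final sound = /w/, a non-sibilant consonant → -do → *fadnewdo*.

fadnewdo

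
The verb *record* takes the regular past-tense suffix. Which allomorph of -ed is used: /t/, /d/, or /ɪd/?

The stem *record* ends in /t/ or /d/.
The -ed suffix is realized as /ɪd/ after /t, d/; as /t/ after other voiceless consonants; and as /d/ after other voiced sounds.
So -ed on *record* is pronounced /ɪd/.

/ɪd/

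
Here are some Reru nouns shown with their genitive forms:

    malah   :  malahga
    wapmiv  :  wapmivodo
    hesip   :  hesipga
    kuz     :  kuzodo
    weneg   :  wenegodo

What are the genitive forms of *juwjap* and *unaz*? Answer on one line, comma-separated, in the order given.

Looking at the final consonant of each stem: -ga when the stem ends in a voiceless consonant (*malah*, *hesip*); -odo when the stem ends in a voiced consonant (*wapmiv*, *kuz*, *weneg*).
*juwjap*: final consonant = /p/, voiceless → -ga → *juwjapga*.
*unaz*: final consonant = /z/, voiced → -odo → *unazodo*.

juwjapga, unazodo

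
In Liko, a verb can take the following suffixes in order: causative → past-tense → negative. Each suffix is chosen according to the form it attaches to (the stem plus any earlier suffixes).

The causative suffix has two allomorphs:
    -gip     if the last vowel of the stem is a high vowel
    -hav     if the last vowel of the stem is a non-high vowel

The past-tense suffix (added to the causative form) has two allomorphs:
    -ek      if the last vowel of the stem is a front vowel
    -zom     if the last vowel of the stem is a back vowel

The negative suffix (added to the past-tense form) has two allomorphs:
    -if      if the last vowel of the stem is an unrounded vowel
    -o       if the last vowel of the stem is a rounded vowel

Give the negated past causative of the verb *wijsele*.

*wijsele*: last vowel = /e/, a non-high vowel → -hav → *wijselehav*.
The last vowel of the causative form *wijselehav* is /a/, which is a back vowel, so the past-tense suffix is -zom, giving *wijselehavzom*.
The past-tense form *wijselehavzom*: last vowel = /o/, a rounded vowel → -o → *wijselehavzomo*.

wijselehavzomo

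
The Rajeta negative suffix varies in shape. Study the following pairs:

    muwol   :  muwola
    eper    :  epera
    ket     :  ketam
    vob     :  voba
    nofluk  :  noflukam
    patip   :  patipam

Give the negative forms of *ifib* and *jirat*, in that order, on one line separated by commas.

The alternation tracks the final consonant of the stem — -am when the stem ends in a voiceless consonant (*ket*, *nofluk*, *patip*); -a when the stem ends in a voiced consonant (*muwol*, *eper*, *vob*).
*ifib* — final consonant /b/ (voiced) → -a → *ifiba*.
Since the final consonant of *jirat* is /t/ (voiceless), it takes -am, giving *jiratam*.

ifiba, jiratam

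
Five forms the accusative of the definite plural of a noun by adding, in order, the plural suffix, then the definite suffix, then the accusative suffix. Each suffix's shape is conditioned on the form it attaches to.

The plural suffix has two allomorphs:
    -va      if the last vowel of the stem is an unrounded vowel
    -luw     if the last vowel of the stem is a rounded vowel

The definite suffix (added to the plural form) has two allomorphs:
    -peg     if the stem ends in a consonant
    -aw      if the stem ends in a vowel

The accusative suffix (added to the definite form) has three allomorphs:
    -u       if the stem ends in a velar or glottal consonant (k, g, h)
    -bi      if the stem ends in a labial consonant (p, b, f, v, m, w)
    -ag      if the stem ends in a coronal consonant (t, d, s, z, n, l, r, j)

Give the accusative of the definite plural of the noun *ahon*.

*ahon*: last vowel = /o/, a rounded vowel → -luw → *ahonluw*.
The plural form *ahonluw*: final sound = /w/, a consonant → -peg → *ahonluwpeg*.
The final consonant of the definite form *ahonluwpeg* is /g/, which is velar/glottal, so the accusative suffix is -u, giving *ahonluwpegu*.

ahonluwpegu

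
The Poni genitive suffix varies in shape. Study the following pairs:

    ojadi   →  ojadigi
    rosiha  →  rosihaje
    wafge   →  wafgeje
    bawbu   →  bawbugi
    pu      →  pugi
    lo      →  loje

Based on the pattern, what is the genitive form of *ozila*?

The suffix is conditioned by the last vowel: -gi when the last vowel of the stem is a high vowel (*ojadi*, *bawbu*, *pu*); -je when the last vowel of the stem is a non-high vowel (*rosiha*, *wafge*, *lo*).
*ozila*: last vowel = /a/, a non-high vowel → -je → *ozilaje*.

ozilaje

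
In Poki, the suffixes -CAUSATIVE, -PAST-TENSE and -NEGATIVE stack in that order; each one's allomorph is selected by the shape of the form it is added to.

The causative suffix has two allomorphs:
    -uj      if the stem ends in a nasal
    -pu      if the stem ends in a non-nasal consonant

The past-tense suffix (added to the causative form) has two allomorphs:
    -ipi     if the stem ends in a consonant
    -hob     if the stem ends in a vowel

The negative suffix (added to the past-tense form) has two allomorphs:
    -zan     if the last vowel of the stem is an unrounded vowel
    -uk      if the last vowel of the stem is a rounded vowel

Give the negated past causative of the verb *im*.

The final consonant of *im* is /m/, which is a nasal, so the causative suffix is -uj, giving *imuj*.
The causative form *imuj*: final sound = /j/, a consonant → -ipi → *imujipi*.
Since the last vowel of the past-tense form *imujipi* is /i/ (an unrounded vowel), it takes -zan, giving *imujipizan*.

imujipizan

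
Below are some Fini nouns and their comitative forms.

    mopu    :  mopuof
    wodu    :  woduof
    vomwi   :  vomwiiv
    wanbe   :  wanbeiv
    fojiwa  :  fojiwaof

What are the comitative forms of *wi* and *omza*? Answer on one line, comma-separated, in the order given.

wiiv, omzaof

Looking at the last vowel of each stem: -iv when the last vowel of the stem is a front vowel (*vomwi*, *wanbe*); -of when the last vowel of the stem is a back vowel (*mopu*, *wodu*, *fojiwa*).
Since the last vowel of *wi* is /i/ (a front vowel), it takes -iv, giving *wiiv*.
*omza* — last vowel /a/ (a back vowel) → -of → *omzaof*.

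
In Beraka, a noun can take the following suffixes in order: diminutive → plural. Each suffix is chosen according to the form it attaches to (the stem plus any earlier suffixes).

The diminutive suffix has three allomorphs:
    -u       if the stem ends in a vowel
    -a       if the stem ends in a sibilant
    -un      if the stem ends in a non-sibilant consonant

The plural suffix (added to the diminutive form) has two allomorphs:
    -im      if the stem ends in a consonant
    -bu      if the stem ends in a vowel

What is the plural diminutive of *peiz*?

peizabu

*peiz*: final sound = /z/, a sibilant → -a → *peiza*.
Since the final sound of the diminutive form *peiza* is /a/ (a vowel), it takes -bu, giving *peizabu*.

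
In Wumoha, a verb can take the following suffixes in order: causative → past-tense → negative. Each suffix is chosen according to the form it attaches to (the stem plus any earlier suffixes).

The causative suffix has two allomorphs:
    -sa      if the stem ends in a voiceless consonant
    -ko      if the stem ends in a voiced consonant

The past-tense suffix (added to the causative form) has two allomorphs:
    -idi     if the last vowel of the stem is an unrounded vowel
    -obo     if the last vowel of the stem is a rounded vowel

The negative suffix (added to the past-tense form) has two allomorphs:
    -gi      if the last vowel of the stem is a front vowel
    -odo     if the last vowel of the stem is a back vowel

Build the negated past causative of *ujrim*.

*ujrim* — final consonant /m/ (voiced) → -ko → *ujrimko*.
Since the last vowel of the causative form *ujrimko* is /o/ (a rounded vowel), it takes -obo, giving *ujrimkoobo*.
The past-tense form *ujrimkoobo* — last vowel /o/ (a back vowel) → -odo → *ujrimkooboodo*.

ujrimkooboodo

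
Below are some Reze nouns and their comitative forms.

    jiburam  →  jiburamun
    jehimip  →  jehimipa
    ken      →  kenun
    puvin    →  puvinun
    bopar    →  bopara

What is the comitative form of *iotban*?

The pattern is nasality of the final consonant: -un when the stem ends in a nasal (*jiburam*, *ken*, *puvin*); -a when the stem ends in a non-nasal consonant (*jehimip*, *bopar*).
Since the final consonant of *iotban* is /n/ (a nasal), it takes -un, giving *iotbanun*.

iotbanun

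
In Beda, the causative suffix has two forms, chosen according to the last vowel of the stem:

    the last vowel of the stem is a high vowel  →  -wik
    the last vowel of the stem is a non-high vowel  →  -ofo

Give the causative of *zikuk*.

zikukwik

The last vowel of *zikuk* is /u/, which is a high vowel, so the suffix is -wik, giving *zikukwik*.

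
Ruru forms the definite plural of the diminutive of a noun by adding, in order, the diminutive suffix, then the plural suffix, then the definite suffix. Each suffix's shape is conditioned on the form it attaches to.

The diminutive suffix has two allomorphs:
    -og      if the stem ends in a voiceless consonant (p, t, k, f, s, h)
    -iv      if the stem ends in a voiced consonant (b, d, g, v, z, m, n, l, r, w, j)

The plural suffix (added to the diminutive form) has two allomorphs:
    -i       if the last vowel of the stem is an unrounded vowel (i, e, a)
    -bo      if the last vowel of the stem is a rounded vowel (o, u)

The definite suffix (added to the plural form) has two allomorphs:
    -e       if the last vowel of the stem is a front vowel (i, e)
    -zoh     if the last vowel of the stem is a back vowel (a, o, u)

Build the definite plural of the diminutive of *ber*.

The final consonant of *ber* is /r/, which is voiced, so the diminutive suffix is -iv, giving *beriv*.
Since the last vowel of the diminutive form *beriv* is /i/ (an unrounded vowel), it takes -i, giving *berivi*.
The last vowel of the plural form *berivi* is /i/, which is a front vowel, so the definite suffix is -e, giving *berivie*.

berivie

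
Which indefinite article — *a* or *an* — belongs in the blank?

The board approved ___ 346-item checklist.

a

The indefinite article is chosen by the initial *sound* of the following word, not its spelling.
The number *346* is spoken "three hundred …", beginning with /θriː/ — a consonant sound.
So the article is *a*: The board approved a 346-item checklist.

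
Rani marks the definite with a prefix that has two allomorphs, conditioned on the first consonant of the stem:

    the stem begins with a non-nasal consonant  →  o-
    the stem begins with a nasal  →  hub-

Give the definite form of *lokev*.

The first consonant of *lokev* is /l/, which is non-nasal, so the prefix is o-, giving *olokev*.

olokev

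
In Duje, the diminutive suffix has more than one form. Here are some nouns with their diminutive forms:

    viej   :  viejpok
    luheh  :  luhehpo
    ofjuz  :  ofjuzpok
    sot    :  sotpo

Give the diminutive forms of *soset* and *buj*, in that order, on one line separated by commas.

Looking at the final consonant of each stem: -po when the stem ends in a voiceless consonant (*luheh*, *sot*); -pok when the stem ends in a voiced consonant (*viej*, *ofjuz*).
The final consonant of *soset* is /t/, which is voiceless, so the suffix is -po, giving *sosetpo*.
Since the final consonant of *buj* is /j/ (voiced), it takes -pok, giving *bujpok*.

sosetpo, bujpok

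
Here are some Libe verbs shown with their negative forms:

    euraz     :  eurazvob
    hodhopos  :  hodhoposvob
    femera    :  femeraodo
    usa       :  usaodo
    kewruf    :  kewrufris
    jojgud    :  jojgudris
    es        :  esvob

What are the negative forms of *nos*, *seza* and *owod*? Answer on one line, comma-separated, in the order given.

nosvob, sezaodo, owodris

Looking at the final sound of each stem: -vob when the stem ends in a sibilant (*euraz*, *hodhopos*, *es*); -ris when the stem ends in a non-sibilant consonant (*kewruf*, *jojgud*); -odo when the stem ends in a vowel (*femera*, *usa*).
The final sound of *nos* is /s/, which is a sibilant, so the suffix is -vob, giving *nosvob*.
Since the final sound of *seza* is /a/ (a vowel), it takes -odo, giving *sezaodo*.
*owod*: final sound = /d/, a non-sibilant consonant → -ris → *owodris*.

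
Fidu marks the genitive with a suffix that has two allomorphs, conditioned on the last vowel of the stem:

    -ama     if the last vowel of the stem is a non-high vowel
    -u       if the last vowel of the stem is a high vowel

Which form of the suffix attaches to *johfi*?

-u

*johfi*: last vowel = /i/, a high vowel → -u.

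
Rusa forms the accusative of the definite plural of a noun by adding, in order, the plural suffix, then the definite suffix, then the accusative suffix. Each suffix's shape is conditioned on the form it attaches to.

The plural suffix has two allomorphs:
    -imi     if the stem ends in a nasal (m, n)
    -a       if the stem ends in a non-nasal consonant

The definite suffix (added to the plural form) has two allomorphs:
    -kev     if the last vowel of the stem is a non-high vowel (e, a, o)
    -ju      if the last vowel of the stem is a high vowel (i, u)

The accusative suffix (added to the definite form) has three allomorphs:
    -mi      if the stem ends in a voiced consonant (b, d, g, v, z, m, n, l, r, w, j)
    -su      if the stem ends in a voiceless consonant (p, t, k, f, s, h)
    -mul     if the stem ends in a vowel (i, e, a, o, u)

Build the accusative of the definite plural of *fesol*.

Since the final consonant of *fesol* is /l/ (non-nasal), it takes -a, giving *fesola*.
The plural form *fesola*: last vowel = /a/, a non-high vowel → -kev → *fesolakev*.
The definite form *fesolakev* — final sound /v/ (a voiced consonant) → -mi → *fesolakevmi*.

fesolakevmi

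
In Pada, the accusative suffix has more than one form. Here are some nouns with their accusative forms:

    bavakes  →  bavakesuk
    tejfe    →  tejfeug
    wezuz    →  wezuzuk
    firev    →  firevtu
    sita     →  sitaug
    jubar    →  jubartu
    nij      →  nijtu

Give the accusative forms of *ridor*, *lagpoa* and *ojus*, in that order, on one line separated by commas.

The alternation tracks the final sound of the stem — -uk when the stem ends in a sibilant (*bavakes*, *wezuz*); -tu when the stem ends in a non-sibilant consonant (*firev*, *jubar*, *nij*); -ug when the stem ends in a vowel (*tejfe*, *sita*).
*ridor*: final sound = /r/, a non-sibilant consonant → -tu → *ridortu*.
*lagpoa* — final sound /a/ (a vowel) → -ug → *lagpoaug*.
The final sound of *ojus* is /s/, which is a sibilant, so the suffix is -uk, giving *ojusuk*.

ridortu, lagpoaug, ojusuk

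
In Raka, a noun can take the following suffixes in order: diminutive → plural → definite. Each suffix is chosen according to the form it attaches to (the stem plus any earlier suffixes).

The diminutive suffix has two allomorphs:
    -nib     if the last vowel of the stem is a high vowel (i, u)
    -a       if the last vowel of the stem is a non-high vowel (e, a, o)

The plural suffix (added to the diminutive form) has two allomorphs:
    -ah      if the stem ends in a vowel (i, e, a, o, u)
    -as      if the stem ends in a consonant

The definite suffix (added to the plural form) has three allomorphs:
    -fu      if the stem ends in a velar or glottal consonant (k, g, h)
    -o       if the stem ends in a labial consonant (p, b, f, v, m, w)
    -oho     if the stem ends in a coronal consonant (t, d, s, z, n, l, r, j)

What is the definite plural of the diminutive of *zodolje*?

zodoljeaahfu

*zodolje* — last vowel /e/ (a non-high vowel) → -a → *zodoljea*.
The diminutive form *zodoljea*: final sound = /a/, a vowel → -ah → *zodoljeaah*.
Since the final consonant of the plural form *zodoljeaah* is /h/ (velar/glottal), it takes -fu, giving *zodoljeaahfu*.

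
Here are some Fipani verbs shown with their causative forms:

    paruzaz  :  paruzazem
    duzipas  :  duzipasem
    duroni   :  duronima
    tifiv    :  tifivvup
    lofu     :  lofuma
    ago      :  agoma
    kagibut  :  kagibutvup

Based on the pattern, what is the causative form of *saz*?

The pattern is sibilance of the final sound: -em when the stem ends in a sibilant (*paruzaz*, *duzipas*); -vup when the stem ends in a non-sibilant consonant (*tifiv*, *kagibut*); -ma when the stem ends in a vowel (*duroni*, *lofu*, *ago*).
Since the final sound of *saz* is /z/ (a sibilant), it takes -em, giving *sazem*.

sazem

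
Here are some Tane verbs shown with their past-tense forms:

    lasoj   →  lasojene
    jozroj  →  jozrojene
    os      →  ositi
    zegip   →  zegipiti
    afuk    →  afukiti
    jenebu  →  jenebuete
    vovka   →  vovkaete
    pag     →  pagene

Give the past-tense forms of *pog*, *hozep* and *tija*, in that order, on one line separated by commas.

pogene, hozepiti, tijaete

The alternation tracks the final sound of the stem — -iti when the stem ends in a voiceless consonant (*os*, *zegip*, *afuk*); -ene when the stem ends in a voiced consonant (*lasoj*, *jozroj*, *pag*); -ete when the stem ends in a vowel (*jenebu*, *vovka*).
*pog* — final sound /g/ (a voiced consonant) → -ene → *pogene*.
*hozep* — final sound /p/ (a voiceless consonant) → -iti → *hozepiti*.
Since the final sound of *tija* is /a/ (a vowel), it takes -ete, giving *tijaete*.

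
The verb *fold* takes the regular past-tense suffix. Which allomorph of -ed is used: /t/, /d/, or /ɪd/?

The stem *fold* ends in /t/ or /d/.
The -ed suffix is realized as /ɪd/ after /t, d/; as /t/ after other voiceless consonants; and as /d/ after other voiced sounds.
So -ed on *fold* is pronounced /ɪd/.

/ɪd/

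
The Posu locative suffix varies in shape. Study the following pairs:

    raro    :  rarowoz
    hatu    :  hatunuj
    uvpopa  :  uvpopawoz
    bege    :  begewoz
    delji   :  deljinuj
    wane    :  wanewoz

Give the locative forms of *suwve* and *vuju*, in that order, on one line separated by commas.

Looking at the last vowel of each stem: -nuj when the last vowel of the stem is a high vowel (*hatu*, *delji*); -woz when the last vowel of the stem is a non-high vowel (*raro*, *uvpopa*, *bege*, *wane*).
Since the last vowel of *suwve* is /e/ (a non-high vowel), it takes -woz, giving *suwvewoz*.
*vuju*: last vowel = /u/, a high vowel → -nuj → *vujunuj*.

suwvewoz, vujunuj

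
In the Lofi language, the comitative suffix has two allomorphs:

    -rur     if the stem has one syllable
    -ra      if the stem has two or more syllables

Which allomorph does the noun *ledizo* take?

*ledizo* (3 syllables) → -ra.

-ra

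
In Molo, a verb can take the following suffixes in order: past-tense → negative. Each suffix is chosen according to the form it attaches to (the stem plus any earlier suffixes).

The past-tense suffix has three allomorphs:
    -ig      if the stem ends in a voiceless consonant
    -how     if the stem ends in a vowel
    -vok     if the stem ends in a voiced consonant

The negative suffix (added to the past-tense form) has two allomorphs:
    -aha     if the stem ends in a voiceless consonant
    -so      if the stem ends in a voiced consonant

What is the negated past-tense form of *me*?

mehowso

Since the final sound of *me* is /e/ (a vowel), it takes -how, giving *mehow*.
The past-tense form *mehow* — final consonant /w/ (voiced) → -so → *mehowso*.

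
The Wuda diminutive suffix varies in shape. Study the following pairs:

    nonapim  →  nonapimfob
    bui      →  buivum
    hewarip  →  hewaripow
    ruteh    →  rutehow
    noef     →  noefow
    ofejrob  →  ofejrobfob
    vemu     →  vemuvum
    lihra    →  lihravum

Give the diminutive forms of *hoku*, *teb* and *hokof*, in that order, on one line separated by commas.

hokuvum, tebfob, hokofow

The suffix is conditioned by the final sound: -ow when the stem ends in a voiceless consonant (*hewarip*, *ruteh*, *noef*); -fob when the stem ends in a voiced consonant (*nonapim*, *ofejrob*); -vum when the stem ends in a vowel (*bui*, *vemu*, *lihra*).
*hoku* — final sound /u/ (a vowel) → -vum → *hokuvum*.
Since the final sound of *teb* is /b/ (a voiced consonant), it takes -fob, giving *tebfob*.
*hokof*: final sound = /f/, a voiceless consonant → -ow → *hokofow*.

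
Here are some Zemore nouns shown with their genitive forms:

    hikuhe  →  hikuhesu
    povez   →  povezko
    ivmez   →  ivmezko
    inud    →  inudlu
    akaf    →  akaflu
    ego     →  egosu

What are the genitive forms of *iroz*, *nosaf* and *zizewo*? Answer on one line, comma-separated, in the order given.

Looking at the final sound of each stem: -ko when the stem ends in a sibilant (*povez*, *ivmez*); -lu when the stem ends in a non-sibilant consonant (*inud*, *akaf*); -su when the stem ends in a vowel (*hikuhe*, *ego*).
*iroz* — final sound /z/ (a sibilant) → -ko → *irozko*.
*nosaf* — final sound /f/ (a non-sibilant consonant) → -lu → *nosaflu*.
Since the final sound of *zizewo* is /o/ (a vowel), it takes -su, giving *zizewosu*.

irozko, nosaflu, zizewosu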